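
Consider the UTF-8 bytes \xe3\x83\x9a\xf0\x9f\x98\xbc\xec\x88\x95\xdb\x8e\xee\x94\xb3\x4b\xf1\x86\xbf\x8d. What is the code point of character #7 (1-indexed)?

Offset 0: leading byte 0xE3 = 11100011 → 3-byte char #1 = E3 83 9A.
Offset 3: leading byte 0xF0 = 11110000 → 4-byte char #2 = F0 9F 98 BC.
Offset 7: leading byte 0xEC = 11101100 → 3-byte char #3 = EC 88 95.
Offset 10: leading byte 0xDB = 11011011 → 2-byte char #4 = DB 8E.
Offset 12: leading byte 0xEE = 11101110 → 3-byte char #5 = EE 94 B3.
Offset 15: leading byte 0x4B = 01001011 → 1-byte char #6 = 4B.
Offset 16: leading byte 0xF1 = 11110001 → 4-byte char #7 = F1 86 BF 8D.
Leading byte 0xF1 = 11110001 matches 11110xxx → 4-byte sequence.
Byte 1: 0xF1 = 11110001, payload 001 (3 bits).
Byte 2: 0x86 = 10000110 (10xxxxxx ✓), payload 000110.
Byte 3: 0xBF = 10111111 (10xxxxxx ✓), payload 111111.
Byte 4: 0x8D = 10001101 (10xxxxxx ✓), payload 001101.
Concatenate: 001000110111111001101 = 0x46FCD (21 bits → U+46FCD).

U+46FCD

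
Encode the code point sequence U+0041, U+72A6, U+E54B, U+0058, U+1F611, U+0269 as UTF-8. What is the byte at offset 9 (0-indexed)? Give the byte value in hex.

U+0041 → 1-byte form 41 at offsets 0–0.
U+72A6 → 3-byte form E7 8A A6 at offsets 1–3.
U+E54B → 3-byte form EE 95 8B at offsets 4–6.
U+0058 → 1-byte form 58 at offsets 7–7.
U+1F611 → 4-byte form F0 9F 98 91 at offsets 8–11.
Offset 9 falls in char 5's range; it's byte 2 of F0 9F 98 91 = 0x9F.

0x9F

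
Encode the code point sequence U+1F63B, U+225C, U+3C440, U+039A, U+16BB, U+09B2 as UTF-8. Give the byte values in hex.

U+1F63B: 4-byte form → F0 9F 98 BB.
U+225C: 3-byte form → E2 89 9C.
U+3C440: 4-byte form → F0 BC 91 80.
U+039A: 2-byte form → CE 9A.
U+16BB: 3-byte form → E1 9A BB.
U+09B2: 3-byte form → E0 A6 B2.
Concatenated (19 bytes): F0 9F 98 BB E2 89 9C F0 BC 91 80 CE 9A E1 9A BB E0 A6 B2.

F0 9F 98 BB E2 89 9C F0 BC 91 80 CE 9A E1 9A BB E0 A6 B2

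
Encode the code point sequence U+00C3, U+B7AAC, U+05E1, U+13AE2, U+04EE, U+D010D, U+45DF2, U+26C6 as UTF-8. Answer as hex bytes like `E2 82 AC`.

C3 83 F2 B7 AA AC D7 A1 F0 93 AB A2 D3 AE F3 90 84 8D F1 85 B7 B2 E2 9B 86

U+00C3: 2-byte form → C3 83.
U+B7AAC: 4-byte form → F2 B7 AA AC.
U+05E1: 2-byte form → D7 A1.
U+13AE2: 4-byte form → F0 93 AB A2.
U+04EE: 2-byte form → D3 AE.
U+D010D: 4-byte form → F3 90 84 8D.
U+45DF2: 4-byte form → F1 85 B7 B2.
U+26C6: 3-byte form → E2 9B 86.
Concatenated (25 bytes): C3 83 F2 B7 AA AC D7 A1 F0 93 AB A2 D3 AE F3 90 84 8D F1 85 B7 B2 E2 9B 86.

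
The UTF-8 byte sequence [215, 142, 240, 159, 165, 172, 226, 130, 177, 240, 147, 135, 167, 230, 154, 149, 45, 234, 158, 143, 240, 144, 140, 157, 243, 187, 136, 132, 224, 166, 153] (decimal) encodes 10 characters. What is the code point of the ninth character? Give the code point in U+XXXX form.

U+FB204

Offset 0: leading byte 0xD7 = 11010111 → 2-byte char #1 = D7 8E.
Offset 2: leading byte 0xF0 = 11110000 → 4-byte char #2 = F0 9F A5 AC.
Offset 6: leading byte 0xE2 = 11100010 → 3-byte char #3 = E2 82 B1.
Offset 9: leading byte 0xF0 = 11110000 → 4-byte char #4 = F0 93 87 A7.
Offset 13: leading byte 0xE6 = 11100110 → 3-byte char #5 = E6 9A 95.
Offset 16: leading byte 0x2D = 00101101 → 1-byte char #6 = 2D.
Offset 17: leading byte 0xEA = 11101010 → 3-byte char #7 = EA 9E 8F.
Offset 20: leading byte 0xF0 = 11110000 → 4-byte char #8 = F0 90 8C 9D.
Offset 24: leading byte 0xF3 = 11110011 → 4-byte char #9 = F3 BB 88 84.
Leading byte 0xF3 = 11110011 matches 11110xxx → 4-byte sequence.
Byte 1: 0xF3 = 11110011, payload 011 (3 bits).
Byte 2: 0xBB = 10111011 (10xxxxxx ✓), payload 111011.
Byte 3: 0x88 = 10001000 (10xxxxxx ✓), payload 001000.
Byte 4: 0x84 = 10000100 (10xxxxxx ✓), payload 000100.
Concatenate: 011111011001000000100 = 0xFB204 (21 bits → U+FB204).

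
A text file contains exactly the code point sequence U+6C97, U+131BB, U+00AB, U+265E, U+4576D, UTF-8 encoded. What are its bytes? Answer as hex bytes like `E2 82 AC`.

E6 B2 97 F0 93 86 BB C2 AB E2 99 9E F1 85 9D AD

U+6C97: 3-byte form → E6 B2 97.
U+131BB: 4-byte form → F0 93 86 BB.
U+00AB: 2-byte form → C2 AB.
U+265E: 3-byte form → E2 99 9E.
U+4576D: 4-byte form → F1 85 9D AD.
Concatenated (16 bytes): E6 B2 97 F0 93 86 BB C2 AB E2 99 9E F1 85 9D AD.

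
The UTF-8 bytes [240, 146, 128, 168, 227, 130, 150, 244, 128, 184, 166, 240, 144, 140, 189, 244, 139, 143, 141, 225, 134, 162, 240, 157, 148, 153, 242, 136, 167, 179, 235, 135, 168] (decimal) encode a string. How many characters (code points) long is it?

Byte at offset 0: 0xF0 = 11110000 → 4-byte char (#1). Advance 4.
Byte at offset 4: 0xE3 = 11100011 → 3-byte char (#2). Advance 3.
Byte at offset 7: 0xF4 = 11110100 → 4-byte char (#3). Advance 4.
Byte at offset 11: 0xF0 = 11110000 → 4-byte char (#4). Advance 4.
Byte at offset 15: 0xF4 = 11110100 → 4-byte char (#5). Advance 4.
Byte at offset 19: 0xE1 = 11100001 → 3-byte char (#6). Advance 3.
Byte at offset 22: 0xF0 = 11110000 → 4-byte char (#7). Advance 4.
Byte at offset 26: 0xF2 = 11110010 → 4-byte char (#8). Advance 4.
Byte at offset 30: 0xEB = 11101011 → 3-byte char (#9). Advance 3.
Reached end at offset 33 after 9 code points.

9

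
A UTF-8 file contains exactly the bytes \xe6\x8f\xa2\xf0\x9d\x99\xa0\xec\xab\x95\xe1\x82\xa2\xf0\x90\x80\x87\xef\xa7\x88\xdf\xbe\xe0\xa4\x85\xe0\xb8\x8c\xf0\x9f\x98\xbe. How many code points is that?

Byte at offset 0: 0xE6 = 11100110 → 3-byte char (#1). Advance 3.
Byte at offset 3: 0xF0 = 11110000 → 4-byte char (#2). Advance 4.
Byte at offset 7: 0xEC = 11101100 → 3-byte char (#3). Advance 3.
Byte at offset 10: 0xE1 = 11100001 → 3-byte char (#4). Advance 3.
Byte at offset 13: 0xF0 = 11110000 → 4-byte char (#5). Advance 4.
Byte at offset 17: 0xEF = 11101111 → 3-byte char (#6). Advance 3.
Byte at offset 20: 0xDF = 11011111 → 2-byte char (#7). Advance 2.
Byte at offset 22: 0xE0 = 11100000 → 3-byte char (#8). Advance 3.
Byte at offset 25: 0xE0 = 11100000 → 3-byte char (#9). Advance 3.
Byte at offset 28: 0xF0 = 11110000 → 4-byte char (#10). Advance 4.
Reached end at offset 32 after 10 code points.

10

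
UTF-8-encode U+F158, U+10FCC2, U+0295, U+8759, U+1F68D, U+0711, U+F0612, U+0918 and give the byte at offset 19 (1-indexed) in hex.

1-indexed offset 19 is 0-indexed offset 18.
U+F158 → 3-byte form EF 85 98 at offsets 0–2.
U+10FCC2 → 4-byte form F4 8F B3 82 at offsets 3–6.
U+0295 → 2-byte form CA 95 at offsets 7–8.
U+8759 → 3-byte form E8 9D 99 at offsets 9–11.
U+1F68D → 4-byte form F0 9F 9A 8D at offsets 12–15.
U+0711 → 2-byte form DC 91 at offsets 16–17.
U+F0612 → 4-byte form F3 B0 98 92 at offsets 18–21.
Offset 18 falls in char 7's range; it's byte 1 of F3 B0 98 92 = 0xF3.

0xF3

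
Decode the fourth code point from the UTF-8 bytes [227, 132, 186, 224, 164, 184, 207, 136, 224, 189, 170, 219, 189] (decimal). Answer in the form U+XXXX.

Offset 0: leading byte 0xE3 = 11100011 → 3-byte char #1 = E3 84 BA.
Offset 3: leading byte 0xE0 = 11100000 → 3-byte char #2 = E0 A4 B8.
Offset 6: leading byte 0xCF = 11001111 → 2-byte char #3 = CF 88.
Offset 8: leading byte 0xE0 = 11100000 → 3-byte char #4 = E0 BD AA.
Leading byte 0xE0 = 11100000 matches 1110xxxx → 3-byte sequence.
Byte 1: 0xE0 = 11100000, payload 0000 (4 bits).
Byte 2: 0xBD = 10111101 (10xxxxxx ✓), payload 111101.
Byte 3: 0xAA = 10101010 (10xxxxxx ✓), payload 101010.
Concatenate: 0000111101101010 = 0xF6A (16 bits → U+0F6A).

U+0F6A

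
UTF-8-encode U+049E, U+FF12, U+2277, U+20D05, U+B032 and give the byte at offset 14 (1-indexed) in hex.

0x80

1-indexed offset 14 is 0-indexed offset 13.
U+049E → 2-byte form D2 9E at offsets 0–1.
U+FF12 → 3-byte form EF BC 92 at offsets 2–4.
U+2277 → 3-byte form E2 89 B7 at offsets 5–7.
U+20D05 → 4-byte form F0 A0 B4 85 at offsets 8–11.
U+B032 → 3-byte form EB 80 B2 at offsets 12–14.
Offset 13 falls in char 5's range; it's byte 2 of EB 80 B2 = 0x80.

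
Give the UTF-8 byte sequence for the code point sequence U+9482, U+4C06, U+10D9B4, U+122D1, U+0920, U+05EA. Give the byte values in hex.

U+9482: 3-byte form → E9 92 82.
U+4C06: 3-byte form → E4 B0 86.
U+10D9B4: 4-byte form → F4 8D A6 B4.
U+122D1: 4-byte form → F0 92 8B 91.
U+0920: 3-byte form → E0 A4 A0.
U+05EA: 2-byte form → D7 AA.
Concatenated (19 bytes): E9 92 82 E4 B0 86 F4 8D A6 B4 F0 92 8B 91 E0 A4 A0 D7 AA.

E9 92 82 E4 B0 86 F4 8D A6 B4 F0 92 8B 91 E0 A4 A0 D7 AA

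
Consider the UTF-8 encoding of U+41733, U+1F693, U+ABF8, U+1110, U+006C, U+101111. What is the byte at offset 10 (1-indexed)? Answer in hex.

0xAF

1-indexed offset 10 is 0-indexed offset 9.
U+41733 → 4-byte form F1 81 9C B3 at offsets 0–3.
U+1F693 → 4-byte form F0 9F 9A 93 at offsets 4–7.
U+ABF8 → 3-byte form EA AF B8 at offsets 8–10.
Offset 9 falls in char 3's range; it's byte 2 of EA AF B8 = 0xAF.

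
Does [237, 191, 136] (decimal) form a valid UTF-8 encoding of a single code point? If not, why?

invalid (encodes a surrogate (U+D800–U+DFFF))

Structurally a 3-byte sequence; payload = 0xDFC8.
But 0xDFC8 is in U+D800–U+DFFF, the surrogate range. Surrogates are not Unicode scalar values and are forbidden in UTF-8.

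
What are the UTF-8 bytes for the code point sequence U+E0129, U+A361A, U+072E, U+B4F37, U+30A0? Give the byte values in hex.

U+E0129: 4-byte form → F3 A0 84 A9.
U+A361A: 4-byte form → F2 A3 98 9A.
U+072E: 2-byte form → DC AE.
U+B4F37: 4-byte form → F2 B4 BC B7.
U+30A0: 3-byte form → E3 82 A0.
Concatenated (17 bytes): F3 A0 84 A9 F2 A3 98 9A DC AE F2 B4 BC B7 E3 82 A0.

F3 A0 84 A9 F2 A3 98 9A DC AE F2 B4 BC B7 E3 82 A0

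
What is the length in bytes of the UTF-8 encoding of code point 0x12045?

U+12045 = 0x12045. UTF-8 uses 1 byte below 0x80, 2 below 0x800, 3 below 0x10000, 4 up to 0x10FFFF. 0x12045 is in U+10000–U+10FFFF → 4 bytes.

4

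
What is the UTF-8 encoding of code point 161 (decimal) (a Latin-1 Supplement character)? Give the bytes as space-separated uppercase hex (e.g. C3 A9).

U+00A1 = 0xA1 = 161 decimal. In range U+0080–U+07FF → 2-byte form: 110xxxxx 10xxxxxx.
Binary (11 bits): 00010100001.
Split 5+6: 00010 | 100001.
Byte 1: 11000010 = 0xC2.
Byte 2: 10100001 = 0xA1.

C2 A1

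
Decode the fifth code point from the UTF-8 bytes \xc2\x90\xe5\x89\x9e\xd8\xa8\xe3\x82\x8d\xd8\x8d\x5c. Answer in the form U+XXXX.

Offset 0: leading byte 0xC2 = 11000010 → 2-byte char #1 = C2 90.
Offset 2: leading byte 0xE5 = 11100101 → 3-byte char #2 = E5 89 9E.
Offset 5: leading byte 0xD8 = 11011000 → 2-byte char #3 = D8 A8.
Offset 7: leading byte 0xE3 = 11100011 → 3-byte char #4 = E3 82 8D.
Offset 10: leading byte 0xD8 = 11011000 → 2-byte char #5 = D8 8D.
Leading byte 0xD8 = 11011000 matches 110xxxxx → 2-byte sequence.
Byte 1: 0xD8 = 11011000, payload 11000 (5 bits).
Byte 2: 0x8D = 10001101 (10xxxxxx ✓), payload 001101.
Concatenate: 11000001101 = 0x60D (11 bits → U+060D).

U+060D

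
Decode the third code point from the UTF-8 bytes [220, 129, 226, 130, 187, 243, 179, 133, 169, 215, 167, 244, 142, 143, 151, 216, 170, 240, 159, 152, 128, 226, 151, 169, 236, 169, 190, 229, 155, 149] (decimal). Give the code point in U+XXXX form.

U+F3169

Offset 0: leading byte 0xDC = 11011100 → 2-byte char #1 = DC 81.
Offset 2: leading byte 0xE2 = 11100010 → 3-byte char #2 = E2 82 BB.
Offset 5: leading byte 0xF3 = 11110011 → 4-byte char #3 = F3 B3 85 A9.
Leading byte 0xF3 = 11110011 matches 11110xxx → 4-byte sequence.
Byte 1: 0xF3 = 11110011, payload 011 (3 bits).
Byte 2: 0xB3 = 10110011 (10xxxxxx ✓), payload 110011.
Byte 3: 0x85 = 10000101 (10xxxxxx ✓), payload 000101.
Byte 4: 0xA9 = 10101001 (10xxxxxx ✓), payload 101001.
Concatenate: 011110011000101101001 = 0xF3169 (21 bits → U+F3169).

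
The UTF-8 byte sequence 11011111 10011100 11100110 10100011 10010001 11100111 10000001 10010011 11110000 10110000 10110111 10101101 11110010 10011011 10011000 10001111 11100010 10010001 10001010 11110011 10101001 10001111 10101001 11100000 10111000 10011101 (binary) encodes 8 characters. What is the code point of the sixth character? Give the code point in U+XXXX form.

Offset 0: leading byte 0xDF = 11011111 → 2-byte char #1 = DF 9C.
Offset 2: leading byte 0xE6 = 11100110 → 3-byte char #2 = E6 A3 91.
Offset 5: leading byte 0xE7 = 11100111 → 3-byte char #3 = E7 81 93.
Offset 8: leading byte 0xF0 = 11110000 → 4-byte char #4 = F0 B0 B7 AD.
Offset 12: leading byte 0xF2 = 11110010 → 4-byte char #5 = F2 9B 98 8F.
Offset 16: leading byte 0xE2 = 11100010 → 3-byte char #6 = E2 91 8A.
Leading byte 0xE2 = 11100010 matches 1110xxxx → 3-byte sequence.
Byte 1: 0xE2 = 11100010, payload 0010 (4 bits).
Byte 2: 0x91 = 10010001 (10xxxxxx ✓), payload 010001.
Byte 3: 0x8A = 10001010 (10xxxxxx ✓), payload 001010.
Concatenate: 0010010001001010 = 0x244A (16 bits → U+244A).

U+244A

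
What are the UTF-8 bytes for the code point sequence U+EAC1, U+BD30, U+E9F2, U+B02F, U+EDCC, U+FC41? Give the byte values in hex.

EE AB 81 EB B4 B0 EE A7 B2 EB 80 AF EE B7 8C EF B1 81

U+EAC1: 3-byte form → EE AB 81.
U+BD30: 3-byte form → EB B4 B0.
U+E9F2: 3-byte form → EE A7 B2.
U+B02F: 3-byte form → EB 80 AF.
U+EDCC: 3-byte form → EE B7 8C.
U+FC41: 3-byte form → EF B1 81.
Concatenated (18 bytes): EE AB 81 EB B4 B0 EE A7 B2 EB 80 AF EE B7 8C EF B1 81.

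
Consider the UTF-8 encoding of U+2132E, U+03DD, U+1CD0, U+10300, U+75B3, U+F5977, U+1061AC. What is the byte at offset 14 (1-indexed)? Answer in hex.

0xE7

1-indexed offset 14 is 0-indexed offset 13.
U+2132E → 4-byte form F0 A1 8C AE at offsets 0–3.
U+03DD → 2-byte form CF 9D at offsets 4–5.
U+1CD0 → 3-byte form E1 B3 90 at offsets 6–8.
U+10300 → 4-byte form F0 90 8C 80 at offsets 9–12.
U+75B3 → 3-byte form E7 96 B3 at offsets 13–15.
Offset 13 falls in char 5's range; it's byte 1 of E7 96 B3 = 0xE7.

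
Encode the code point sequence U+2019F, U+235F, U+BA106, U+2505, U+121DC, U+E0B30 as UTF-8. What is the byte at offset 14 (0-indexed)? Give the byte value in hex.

0xF0

U+2019F → 4-byte form F0 A0 86 9F at offsets 0–3.
U+235F → 3-byte form E2 8D 9F at offsets 4–6.
U+BA106 → 4-byte form F2 BA 84 86 at offsets 7–10.
U+2505 → 3-byte form E2 94 85 at offsets 11–13.
U+121DC → 4-byte form F0 92 87 9C at offsets 14–17.
Offset 14 falls in char 5's range; it's byte 1 of F0 92 87 9C = 0xF0.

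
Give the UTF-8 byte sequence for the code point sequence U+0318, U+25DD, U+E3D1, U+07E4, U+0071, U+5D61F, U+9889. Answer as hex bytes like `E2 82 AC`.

CC 98 E2 97 9D EE 8F 91 DF A4 71 F1 9D 98 9F E9 A2 89

U+0318: 2-byte form → CC 98.
U+25DD: 3-byte form → E2 97 9D.
U+E3D1: 3-byte form → EE 8F 91.
U+07E4: 2-byte form → DF A4.
U+0071: 1-byte form → 71.
U+5D61F: 4-byte form → F1 9D 98 9F.
U+9889: 3-byte form → E9 A2 89.
Concatenated (18 bytes): CC 98 E2 97 9D EE 8F 91 DF A4 71 F1 9D 98 9F E9 A2 89.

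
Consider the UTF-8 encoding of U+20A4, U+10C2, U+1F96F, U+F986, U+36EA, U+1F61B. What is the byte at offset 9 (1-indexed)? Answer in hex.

0xA5

1-indexed offset 9 is 0-indexed offset 8.
U+20A4 → 3-byte form E2 82 A4 at offsets 0–2.
U+10C2 → 3-byte form E1 83 82 at offsets 3–5.
U+1F96F → 4-byte form F0 9F A5 AF at offsets 6–9.
Offset 8 falls in char 3's range; it's byte 3 of F0 9F A5 AF = 0xA5.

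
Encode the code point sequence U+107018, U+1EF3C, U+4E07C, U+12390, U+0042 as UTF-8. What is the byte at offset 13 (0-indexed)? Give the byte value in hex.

0x92

U+107018 → 4-byte form F4 87 80 98 at offsets 0–3.
U+1EF3C → 4-byte form F0 9E BC BC at offsets 4–7.
U+4E07C → 4-byte form F1 8E 81 BC at offsets 8–11.
U+12390 → 4-byte form F0 92 8E 90 at offsets 12–15.
Offset 13 falls in char 4's range; it's byte 2 of F0 92 8E 90 = 0x92.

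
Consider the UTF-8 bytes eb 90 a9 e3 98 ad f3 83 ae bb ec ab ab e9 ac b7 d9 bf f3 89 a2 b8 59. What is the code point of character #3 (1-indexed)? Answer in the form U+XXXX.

U+C3BBB

Offset 0: leading byte 0xEB = 11101011 → 3-byte char #1 = EB 90 A9.
Offset 3: leading byte 0xE3 = 11100011 → 3-byte char #2 = E3 98 AD.
Offset 6: leading byte 0xF3 = 11110011 → 4-byte char #3 = F3 83 AE BB.
Leading byte 0xF3 = 11110011 matches 11110xxx → 4-byte sequence.
Byte 1: 0xF3 = 11110011, payload 011 (3 bits).
Byte 2: 0x83 = 10000011 (10xxxxxx ✓), payload 000011.
Byte 3: 0xAE = 10101110 (10xxxxxx ✓), payload 101110.
Byte 4: 0xBB = 10111011 (10xxxxxx ✓), payload 111011.
Concatenate: 011000011101110111011 = 0xC3BBB (21 bits → U+C3BBB).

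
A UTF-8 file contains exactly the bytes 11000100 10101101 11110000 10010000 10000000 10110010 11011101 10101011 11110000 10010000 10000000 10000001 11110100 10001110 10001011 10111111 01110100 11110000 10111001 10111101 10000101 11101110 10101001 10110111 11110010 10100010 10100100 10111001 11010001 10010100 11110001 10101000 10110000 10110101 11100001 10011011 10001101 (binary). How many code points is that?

12

Byte at offset 0: 0xC4 = 11000100 → 2-byte char (#1). Advance 2.
Byte at offset 2: 0xF0 = 11110000 → 4-byte char (#2). Advance 4.
Byte at offset 6: 0xDD = 11011101 → 2-byte char (#3). Advance 2.
Byte at offset 8: 0xF0 = 11110000 → 4-byte char (#4). Advance 4.
Byte at offset 12: 0xF4 = 11110100 → 4-byte char (#5). Advance 4.
Byte at offset 16: 0x74 = 01110100 → 1-byte char (#6). Advance 1.
Byte at offset 17: 0xF0 = 11110000 → 4-byte char (#7). Advance 4.
Byte at offset 21: 0xEE = 11101110 → 3-byte char (#8). Advance 3.
Byte at offset 24: 0xF2 = 11110010 → 4-byte char (#9). Advance 4.
Byte at offset 28: 0xD1 = 11010001 → 2-byte char (#10). Advance 2.
Byte at offset 30: 0xF1 = 11110001 → 4-byte char (#11). Advance 4.
Byte at offset 34: 0xE1 = 11100001 → 3-byte char (#12). Advance 3.
Reached end at offset 37 after 12 code points.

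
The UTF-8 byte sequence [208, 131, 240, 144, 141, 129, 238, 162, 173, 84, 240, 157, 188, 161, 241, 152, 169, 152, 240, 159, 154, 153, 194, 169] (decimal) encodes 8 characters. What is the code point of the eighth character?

U+00A9

Offset 0: leading byte 0xD0 = 11010000 → 2-byte char #1 = D0 83.
Offset 2: leading byte 0xF0 = 11110000 → 4-byte char #2 = F0 90 8D 81.
Offset 6: leading byte 0xEE = 11101110 → 3-byte char #3 = EE A2 AD.
Offset 9: leading byte 0x54 = 01010100 → 1-byte char #4 = 54.
Offset 10: leading byte 0xF0 = 11110000 → 4-byte char #5 = F0 9D BC A1.
Offset 14: leading byte 0xF1 = 11110001 → 4-byte char #6 = F1 98 A9 98.
Offset 18: leading byte 0xF0 = 11110000 → 4-byte char #7 = F0 9F 9A 99.
Offset 22: leading byte 0xC2 = 11000010 → 2-byte char #8 = C2 A9.
Leading byte 0xC2 = 11000010 matches 110xxxxx → 2-byte sequence.
Byte 1: 0xC2 = 11000010, payload 00010 (5 bits).
Byte 2: 0xA9 = 10101001 (10xxxxxx ✓), payload 101001.
Concatenate: 00010101001 = 0xA9 (11 bits → U+00A9).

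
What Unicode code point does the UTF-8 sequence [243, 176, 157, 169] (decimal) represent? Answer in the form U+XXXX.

Leading byte 0xF3 = 11110011 matches 11110xxx → 4-byte sequence.
Byte 1: 0xF3 = 11110011, payload 011 (3 bits).
Byte 2: 0xB0 = 10110000 (10xxxxxx ✓), payload 110000.
Byte 3: 0x9D = 10011101 (10xxxxxx ✓), payload 011101.
Byte 4: 0xA9 = 10101001 (10xxxxxx ✓), payload 101001.
Concatenate: 011110000011101101001 = 0xF0769 (21 bits → U+F0769).

U+F0769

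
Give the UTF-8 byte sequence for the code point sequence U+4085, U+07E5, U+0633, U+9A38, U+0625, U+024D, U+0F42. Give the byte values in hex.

E4 82 85 DF A5 D8 B3 E9 A8 B8 D8 A5 C9 8D E0 BD 82

U+4085: 3-byte form → E4 82 85.
U+07E5: 2-byte form → DF A5.
U+0633: 2-byte form → D8 B3.
U+9A38: 3-byte form → E9 A8 B8.
U+0625: 2-byte form → D8 A5.
U+024D: 2-byte form → C9 8D.
U+0F42: 3-byte form → E0 BD 82.
Concatenated (17 bytes): E4 82 85 DF A5 D8 B3 E9 A8 B8 D8 A5 C9 8D E0 BD 82.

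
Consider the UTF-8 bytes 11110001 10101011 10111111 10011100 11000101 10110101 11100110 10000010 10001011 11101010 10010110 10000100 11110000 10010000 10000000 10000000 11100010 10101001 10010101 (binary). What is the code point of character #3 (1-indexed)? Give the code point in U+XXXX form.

Offset 0: leading byte 0xF1 = 11110001 → 4-byte char #1 = F1 AB BF 9C.
Offset 4: leading byte 0xC5 = 11000101 → 2-byte char #2 = C5 B5.
Offset 6: leading byte 0xE6 = 11100110 → 3-byte char #3 = E6 82 8B.
Leading byte 0xE6 = 11100110 matches 1110xxxx → 3-byte sequence.
Byte 1: 0xE6 = 11100110, payload 0110 (4 bits).
Byte 2: 0x82 = 10000010 (10xxxxxx ✓), payload 000010.
Byte 3: 0x8B = 10001011 (10xxxxxx ✓), payload 001011.
Concatenate: 0110000010001011 = 0x608B (16 bits → U+608B).

U+608B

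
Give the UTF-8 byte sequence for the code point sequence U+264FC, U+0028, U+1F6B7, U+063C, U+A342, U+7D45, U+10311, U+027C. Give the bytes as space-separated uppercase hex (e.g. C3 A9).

F0 A6 93 BC 28 F0 9F 9A B7 D8 BC EA 8D 82 E7 B5 85 F0 90 8C 91 C9 BC

U+264FC: 4-byte form → F0 A6 93 BC.
U+0028: 1-byte form → 28.
U+1F6B7: 4-byte form → F0 9F 9A B7.
U+063C: 2-byte form → D8 BC.
U+A342: 3-byte form → EA 8D 82.
U+7D45: 3-byte form → E7 B5 85.
U+10311: 4-byte form → F0 90 8C 91.
U+027C: 2-byte form → C9 BC.
Concatenated (23 bytes): F0 A6 93 BC 28 F0 9F 9A B7 D8 BC EA 8D 82 E7 B5 85 F0 90 8C 91 C9 BC.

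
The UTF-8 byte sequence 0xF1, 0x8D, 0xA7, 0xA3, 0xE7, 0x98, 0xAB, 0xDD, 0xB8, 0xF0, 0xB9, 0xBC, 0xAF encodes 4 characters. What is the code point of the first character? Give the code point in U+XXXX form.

Offset 0: leading byte 0xF1 = 11110001 → 4-byte char #1 = F1 8D A7 A3.
Leading byte 0xF1 = 11110001 matches 11110xxx → 4-byte sequence.
Byte 1: 0xF1 = 11110001, payload 001 (3 bits).
Byte 2: 0x8D = 10001101 (10xxxxxx ✓), payload 001101.
Byte 3: 0xA7 = 10100111 (10xxxxxx ✓), payload 100111.
Byte 4: 0xA3 = 10100011 (10xxxxxx ✓), payload 100011.
Concatenate: 001001101100111100011 = 0x4D9E3 (21 bits → U+4D9E3).

U+4D9E3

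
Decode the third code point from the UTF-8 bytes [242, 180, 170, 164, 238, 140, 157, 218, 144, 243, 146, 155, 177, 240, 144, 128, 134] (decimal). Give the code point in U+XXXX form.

U+0690

Offset 0: leading byte 0xF2 = 11110010 → 4-byte char #1 = F2 B4 AA A4.
Offset 4: leading byte 0xEE = 11101110 → 3-byte char #2 = EE 8C 9D.
Offset 7: leading byte 0xDA = 11011010 → 2-byte char #3 = DA 90.
Leading byte 0xDA = 11011010 matches 110xxxxx → 2-byte sequence.
Byte 1: 0xDA = 11011010, payload 11010 (5 bits).
Byte 2: 0x90 = 10010000 (10xxxxxx ✓), payload 010000.
Concatenate: 11010010000 = 0x690 (11 bits → U+0690).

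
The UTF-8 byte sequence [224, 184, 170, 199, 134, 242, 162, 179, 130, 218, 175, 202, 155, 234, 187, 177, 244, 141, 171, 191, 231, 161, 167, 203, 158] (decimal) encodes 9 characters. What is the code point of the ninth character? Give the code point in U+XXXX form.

U+02DE

Offset 0: leading byte 0xE0 = 11100000 → 3-byte char #1 = E0 B8 AA.
Offset 3: leading byte 0xC7 = 11000111 → 2-byte char #2 = C7 86.
Offset 5: leading byte 0xF2 = 11110010 → 4-byte char #3 = F2 A2 B3 82.
Offset 9: leading byte 0xDA = 11011010 → 2-byte char #4 = DA AF.
Offset 11: leading byte 0xCA = 11001010 → 2-byte char #5 = CA 9B.
Offset 13: leading byte 0xEA = 11101010 → 3-byte char #6 = EA BB B1.
Offset 16: leading byte 0xF4 = 11110100 → 4-byte char #7 = F4 8D AB BF.
Offset 20: leading byte 0xE7 = 11100111 → 3-byte char #8 = E7 A1 A7.
Offset 23: leading byte 0xCB = 11001011 → 2-byte char #9 = CB 9E.
Leading byte 0xCB = 11001011 matches 110xxxxx → 2-byte sequence.
Byte 1: 0xCB = 11001011, payload 01011 (5 bits).
Byte 2: 0x9E = 10011110 (10xxxxxx ✓), payload 011110.
Concatenate: 01011011110 = 0x2DE (11 bits → U+02DE).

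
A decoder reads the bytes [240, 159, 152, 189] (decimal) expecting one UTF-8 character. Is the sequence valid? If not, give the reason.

valid

Leading byte 0xF0 = 11110000 → 4-byte form.
Continuation bytes 0x9F=10011111, 0x98=10011000, 0xBD=10111101 all match 10xxxxxx.
Decoded value 0x1F63D is ≥ 0x10000 (shortest form) and not a surrogate.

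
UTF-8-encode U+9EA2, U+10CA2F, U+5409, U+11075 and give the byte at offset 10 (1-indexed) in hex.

1-indexed offset 10 is 0-indexed offset 9.
U+9EA2 → 3-byte form E9 BA A2 at offsets 0–2.
U+10CA2F → 4-byte form F4 8C A8 AF at offsets 3–6.
U+5409 → 3-byte form E5 90 89 at offsets 7–9.
Offset 9 falls in char 3's range; it's byte 3 of E5 90 89 = 0x89.

0x89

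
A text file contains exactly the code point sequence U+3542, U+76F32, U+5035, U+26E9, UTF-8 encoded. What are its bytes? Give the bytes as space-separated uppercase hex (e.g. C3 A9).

U+3542: 3-byte form → E3 95 82.
U+76F32: 4-byte form → F1 B6 BC B2.
U+5035: 3-byte form → E5 80 B5.
U+26E9: 3-byte form → E2 9B A9.
Concatenated (13 bytes): E3 95 82 F1 B6 BC B2 E5 80 B5 E2 9B A9.

E3 95 82 F1 B6 BC B2 E5 80 B5 E2 9B A9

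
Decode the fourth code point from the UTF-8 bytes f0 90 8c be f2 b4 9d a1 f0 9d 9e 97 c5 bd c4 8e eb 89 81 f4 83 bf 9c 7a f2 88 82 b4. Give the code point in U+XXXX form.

Offset 0: leading byte 0xF0 = 11110000 → 4-byte char #1 = F0 90 8C BE.
Offset 4: leading byte 0xF2 = 11110010 → 4-byte char #2 = F2 B4 9D A1.
Offset 8: leading byte 0xF0 = 11110000 → 4-byte char #3 = F0 9D 9E 97.
Offset 12: leading byte 0xC5 = 11000101 → 2-byte char #4 = C5 BD.
Leading byte 0xC5 = 11000101 matches 110xxxxx → 2-byte sequence.
Byte 1: 0xC5 = 11000101, payload 00101 (5 bits).
Byte 2: 0xBD = 10111101 (10xxxxxx ✓), payload 111101.
Concatenate: 00101111101 = 0x17D (11 bits → U+017D).

U+017D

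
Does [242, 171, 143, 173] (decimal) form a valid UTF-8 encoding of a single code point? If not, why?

Leading byte 0xF2 = 11110010 → 4-byte form.
Continuation bytes 0xAB=10101011, 0x8F=10001111, 0xAD=10101101 all match 10xxxxxx.
Decoded value 0xAB3ED is ≥ 0x10000 (shortest form) and not a surrogate.

valid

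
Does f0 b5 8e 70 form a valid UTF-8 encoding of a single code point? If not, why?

invalid (non-continuation byte where continuation expected)

Leading byte 0xF0 = 11110000 → 4-byte form.
Byte 4 is 0x70 = 01110000, which is not 10xxxxxx — expected a continuation byte.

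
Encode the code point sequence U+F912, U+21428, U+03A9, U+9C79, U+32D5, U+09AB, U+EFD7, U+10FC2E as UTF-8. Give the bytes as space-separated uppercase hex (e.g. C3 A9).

U+F912: 3-byte form → EF A4 92.
U+21428: 4-byte form → F0 A1 90 A8.
U+03A9: 2-byte form → CE A9.
U+9C79: 3-byte form → E9 B1 B9.
U+32D5: 3-byte form → E3 8B 95.
U+09AB: 3-byte form → E0 A6 AB.
U+EFD7: 3-byte form → EE BF 97.
U+10FC2E: 4-byte form → F4 8F B0 AE.
Concatenated (25 bytes): EF A4 92 F0 A1 90 A8 CE A9 E9 B1 B9 E3 8B 95 E0 A6 AB EE BF 97 F4 8F B0 AE.

EF A4 92 F0 A1 90 A8 CE A9 E9 B1 B9 E3 8B 95 E0 A6 AB EE BF 97 F4 8F B0 AE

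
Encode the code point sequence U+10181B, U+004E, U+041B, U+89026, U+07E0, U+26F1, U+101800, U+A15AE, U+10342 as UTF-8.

F4 81 A0 9B 4E D0 9B F2 89 80 A6 DF A0 E2 9B B1 F4 81 A0 80 F2 A1 96 AE F0 90 8D 82

U+10181B: 4-byte form → F4 81 A0 9B.
U+004E: 1-byte form → 4E.
U+041B: 2-byte form → D0 9B.
U+89026: 4-byte form → F2 89 80 A6.
U+07E0: 2-byte form → DF A0.
U+26F1: 3-byte form → E2 9B B1.
U+101800: 4-byte form → F4 81 A0 80.
U+A15AE: 4-byte form → F2 A1 96 AE.
U+10342: 4-byte form → F0 90 8D 82.
Concatenated (28 bytes): F4 81 A0 9B 4E D0 9B F2 89 80 A6 DF A0 E2 9B B1 F4 81 A0 80 F2 A1 96 AE F0 90 8D 82.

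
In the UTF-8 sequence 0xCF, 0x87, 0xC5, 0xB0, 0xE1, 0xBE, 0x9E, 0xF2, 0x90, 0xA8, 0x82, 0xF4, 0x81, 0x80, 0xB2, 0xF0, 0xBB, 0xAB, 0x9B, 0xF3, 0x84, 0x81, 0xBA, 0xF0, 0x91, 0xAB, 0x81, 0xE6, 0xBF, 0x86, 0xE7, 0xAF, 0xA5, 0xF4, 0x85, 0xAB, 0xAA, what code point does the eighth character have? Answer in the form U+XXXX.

Offset 0: leading byte 0xCF = 11001111 → 2-byte char #1 = CF 87.
Offset 2: leading byte 0xC5 = 11000101 → 2-byte char #2 = C5 B0.
Offset 4: leading byte 0xE1 = 11100001 → 3-byte char #3 = E1 BE 9E.
Offset 7: leading byte 0xF2 = 11110010 → 4-byte char #4 = F2 90 A8 82.
Offset 11: leading byte 0xF4 = 11110100 → 4-byte char #5 = F4 81 80 B2.
Offset 15: leading byte 0xF0 = 11110000 → 4-byte char #6 = F0 BB AB 9B.
Offset 19: leading byte 0xF3 = 11110011 → 4-byte char #7 = F3 84 81 BA.
Offset 23: leading byte 0xF0 = 11110000 → 4-byte char #8 = F0 91 AB 81.
Leading byte 0xF0 = 11110000 matches 11110xxx → 4-byte sequence.
Byte 1: 0xF0 = 11110000, payload 000 (3 bits).
Byte 2: 0x91 = 10010001 (10xxxxxx ✓), payload 010001.
Byte 3: 0xAB = 10101011 (10xxxxxx ✓), payload 101011.
Byte 4: 0x81 = 10000001 (10xxxxxx ✓), payload 000001.
Concatenate: 000010001101011000001 = 0x11AC1 (21 bits → U+11AC1).

U+11AC1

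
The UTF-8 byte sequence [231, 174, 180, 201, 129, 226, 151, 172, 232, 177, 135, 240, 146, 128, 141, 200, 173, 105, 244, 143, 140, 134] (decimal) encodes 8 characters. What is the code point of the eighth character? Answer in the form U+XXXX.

U+10F306

Offset 0: leading byte 0xE7 = 11100111 → 3-byte char #1 = E7 AE B4.
Offset 3: leading byte 0xC9 = 11001001 → 2-byte char #2 = C9 81.
Offset 5: leading byte 0xE2 = 11100010 → 3-byte char #3 = E2 97 AC.
Offset 8: leading byte 0xE8 = 11101000 → 3-byte char #4 = E8 B1 87.
Offset 11: leading byte 0xF0 = 11110000 → 4-byte char #5 = F0 92 80 8D.
Offset 15: leading byte 0xC8 = 11001000 → 2-byte char #6 = C8 AD.
Offset 17: leading byte 0x69 = 01101001 → 1-byte char #7 = 69.
Offset 18: leading byte 0xF4 = 11110100 → 4-byte char #8 = F4 8F 8C 86.
Leading byte 0xF4 = 11110100 matches 11110xxx → 4-byte sequence.
Byte 1: 0xF4 = 11110100, payload 100 (3 bits).
Byte 2: 0x8F = 10001111 (10xxxxxx ✓), payload 001111.
Byte 3: 0x8C = 10001100 (10xxxxxx ✓), payload 001100.
Byte 4: 0x86 = 10000110 (10xxxxxx ✓), payload 000110.
Concatenate: 100001111001100000110 = 0x10F306 (21 bits → U+10F306).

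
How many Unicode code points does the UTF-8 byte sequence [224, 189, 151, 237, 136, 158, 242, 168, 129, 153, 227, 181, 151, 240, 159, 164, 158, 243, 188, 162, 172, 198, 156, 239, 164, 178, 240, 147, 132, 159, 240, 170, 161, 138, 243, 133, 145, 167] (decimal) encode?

11

Byte at offset 0: 0xE0 = 11100000 → 3-byte char (#1). Advance 3.
Byte at offset 3: 0xED = 11101101 → 3-byte char (#2). Advance 3.
Byte at offset 6: 0xF2 = 11110010 → 4-byte char (#3). Advance 4.
Byte at offset 10: 0xE3 = 11100011 → 3-byte char (#4). Advance 3.
Byte at offset 13: 0xF0 = 11110000 → 4-byte char (#5). Advance 4.
Byte at offset 17: 0xF3 = 11110011 → 4-byte char (#6). Advance 4.
Byte at offset 21: 0xC6 = 11000110 → 2-byte char (#7). Advance 2.
Byte at offset 23: 0xEF = 11101111 → 3-byte char (#8). Advance 3.
Byte at offset 26: 0xF0 = 11110000 → 4-byte char (#9). Advance 4.
Byte at offset 30: 0xF0 = 11110000 → 4-byte char (#10). Advance 4.
Byte at offset 34: 0xF3 = 11110011 → 4-byte char (#11). Advance 4.
Reached end at offset 38 after 11 code points.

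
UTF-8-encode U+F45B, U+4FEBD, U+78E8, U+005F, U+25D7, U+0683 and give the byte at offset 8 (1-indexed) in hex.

1-indexed offset 8 is 0-indexed offset 7.
U+F45B → 3-byte form EF 91 9B at offsets 0–2.
U+4FEBD → 4-byte form F1 8F BA BD at offsets 3–6.
U+78E8 → 3-byte form E7 A3 A8 at offsets 7–9.
Offset 7 falls in char 3's range; it's byte 1 of E7 A3 A8 = 0xE7.

0xE7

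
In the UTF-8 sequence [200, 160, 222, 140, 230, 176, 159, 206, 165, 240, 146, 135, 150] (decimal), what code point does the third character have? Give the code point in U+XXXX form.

Offset 0: leading byte 0xC8 = 11001000 → 2-byte char #1 = C8 A0.
Offset 2: leading byte 0xDE = 11011110 → 2-byte char #2 = DE 8C.
Offset 4: leading byte 0xE6 = 11100110 → 3-byte char #3 = E6 B0 9F.
Leading byte 0xE6 = 11100110 matches 1110xxxx → 3-byte sequence.
Byte 1: 0xE6 = 11100110, payload 0110 (4 bits).
Byte 2: 0xB0 = 10110000 (10xxxxxx ✓), payload 110000.
Byte 3: 0x9F = 10011111 (10xxxxxx ✓), payload 011111.
Concatenate: 0110110000011111 = 0x6C1F (16 bits → U+6C1F).

U+6C1F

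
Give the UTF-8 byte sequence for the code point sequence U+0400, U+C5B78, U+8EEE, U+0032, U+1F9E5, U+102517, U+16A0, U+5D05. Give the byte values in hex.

D0 80 F3 85 AD B8 E8 BB AE 32 F0 9F A7 A5 F4 82 94 97 E1 9A A0 E5 B4 85

U+0400: 2-byte form → D0 80.
U+C5B78: 4-byte form → F3 85 AD B8.
U+8EEE: 3-byte form → E8 BB AE.
U+0032: 1-byte form → 32.
U+1F9E5: 4-byte form → F0 9F A7 A5.
U+102517: 4-byte form → F4 82 94 97.
U+16A0: 3-byte form → E1 9A A0.
U+5D05: 3-byte form → E5 B4 85.
Concatenated (24 bytes): D0 80 F3 85 AD B8 E8 BB AE 32 F0 9F A7 A5 F4 82 94 97 E1 9A A0 E5 B4 85.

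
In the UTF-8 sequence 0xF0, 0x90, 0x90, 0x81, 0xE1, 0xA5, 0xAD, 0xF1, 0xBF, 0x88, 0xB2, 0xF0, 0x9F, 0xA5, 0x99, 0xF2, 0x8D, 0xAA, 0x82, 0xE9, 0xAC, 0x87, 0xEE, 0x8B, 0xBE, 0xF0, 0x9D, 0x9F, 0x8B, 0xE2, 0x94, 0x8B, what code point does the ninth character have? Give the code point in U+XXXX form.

U+250B

Offset 0: leading byte 0xF0 = 11110000 → 4-byte char #1 = F0 90 90 81.
Offset 4: leading byte 0xE1 = 11100001 → 3-byte char #2 = E1 A5 AD.
Offset 7: leading byte 0xF1 = 11110001 → 4-byte char #3 = F1 BF 88 B2.
Offset 11: leading byte 0xF0 = 11110000 → 4-byte char #4 = F0 9F A5 99.
Offset 15: leading byte 0xF2 = 11110010 → 4-byte char #5 = F2 8D AA 82.
Offset 19: leading byte 0xE9 = 11101001 → 3-byte char #6 = E9 AC 87.
Offset 22: leading byte 0xEE = 11101110 → 3-byte char #7 = EE 8B BE.
Offset 25: leading byte 0xF0 = 11110000 → 4-byte char #8 = F0 9D 9F 8B.
Offset 29: leading byte 0xE2 = 11100010 → 3-byte char #9 = E2 94 8B.
Leading byte 0xE2 = 11100010 matches 1110xxxx → 3-byte sequence.
Byte 1: 0xE2 = 11100010, payload 0010 (4 bits).
Byte 2: 0x94 = 10010100 (10xxxxxx ✓), payload 010100.
Byte 3: 0x8B = 10001011 (10xxxxxx ✓), payload 001011.
Concatenate: 0010010100001011 = 0x250B (16 bits → U+250B).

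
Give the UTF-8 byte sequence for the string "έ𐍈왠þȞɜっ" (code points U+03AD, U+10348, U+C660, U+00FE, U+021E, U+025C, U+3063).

U+03AD: 2-byte form → CE AD.
U+10348: 4-byte form → F0 90 8D 88.
U+C660: 3-byte form → EC 99 A0.
U+00FE: 2-byte form → C3 BE.
U+021E: 2-byte form → C8 9E.
U+025C: 2-byte form → C9 9C.
U+3063: 3-byte form → E3 81 A3.
Concatenated (18 bytes): CE AD F0 90 8D 88 EC 99 A0 C3 BE C8 9E C9 9C E3 81 A3.

CE AD F0 90 8D 88 EC 99 A0 C3 BE C8 9E C9 9C E3 81 A3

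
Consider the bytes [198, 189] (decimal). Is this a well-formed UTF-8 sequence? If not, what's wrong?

Leading byte 0xC6 = 11000110 → 2-byte form.
Continuation bytes 0xBD=10111101 all match 10xxxxxx.
Decoded value 0x1BD is ≥ 0x80 (shortest form) and not a surrogate.

valid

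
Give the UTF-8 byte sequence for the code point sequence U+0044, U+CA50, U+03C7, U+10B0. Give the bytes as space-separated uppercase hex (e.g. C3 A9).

U+0044: 1-byte form → 44.
U+CA50: 3-byte form → EC A9 90.
U+03C7: 2-byte form → CF 87.
U+10B0: 3-byte form → E1 82 B0.
Concatenated (9 bytes): 44 EC A9 90 CF 87 E1 82 B0.

44 EC A9 90 CF 87 E1 82 B0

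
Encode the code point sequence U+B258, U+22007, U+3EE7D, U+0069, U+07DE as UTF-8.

EB 89 98 F0 A2 80 87 F0 BE B9 BD 69 DF 9E

U+B258: 3-byte form → EB 89 98.
U+22007: 4-byte form → F0 A2 80 87.
U+3EE7D: 4-byte form → F0 BE B9 BD.
U+0069: 1-byte form → 69.
U+07DE: 2-byte form → DF 9E.
Concatenated (14 bytes): EB 89 98 F0 A2 80 87 F0 BE B9 BD 69 DF 9E.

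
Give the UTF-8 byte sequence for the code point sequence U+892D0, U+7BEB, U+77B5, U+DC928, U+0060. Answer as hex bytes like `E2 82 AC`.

U+892D0: 4-byte form → F2 89 8B 90.
U+7BEB: 3-byte form → E7 AF AB.
U+77B5: 3-byte form → E7 9E B5.
U+DC928: 4-byte form → F3 9C A4 A8.
U+0060: 1-byte form → 60.
Concatenated (15 bytes): F2 89 8B 90 E7 AF AB E7 9E B5 F3 9C A4 A8 60.

F2 89 8B 90 E7 AF AB E7 9E B5 F3 9C A4 A8 60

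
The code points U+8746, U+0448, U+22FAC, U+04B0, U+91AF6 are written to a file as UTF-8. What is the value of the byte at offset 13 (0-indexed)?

0xAB

U+8746 → 3-byte form E8 9D 86 at offsets 0–2.
U+0448 → 2-byte form D1 88 at offsets 3–4.
U+22FAC → 4-byte form F0 A2 BE AC at offsets 5–8.
U+04B0 → 2-byte form D2 B0 at offsets 9–10.
U+91AF6 → 4-byte form F2 91 AB B6 at offsets 11–14.
Offset 13 falls in char 5's range; it's byte 3 of F2 91 AB B6 = 0xAB.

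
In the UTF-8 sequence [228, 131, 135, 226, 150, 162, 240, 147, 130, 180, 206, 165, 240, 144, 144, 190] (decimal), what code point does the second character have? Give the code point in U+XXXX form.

Offset 0: leading byte 0xE4 = 11100100 → 3-byte char #1 = E4 83 87.
Offset 3: leading byte 0xE2 = 11100010 → 3-byte char #2 = E2 96 A2.
Leading byte 0xE2 = 11100010 matches 1110xxxx → 3-byte sequence.
Byte 1: 0xE2 = 11100010, payload 0010 (4 bits).
Byte 2: 0x96 = 10010110 (10xxxxxx ✓), payload 010110.
Byte 3: 0xA2 = 10100010 (10xxxxxx ✓), payload 100010.
Concatenate: 0010010110100010 = 0x25A2 (16 bits → U+25A2).

U+25A2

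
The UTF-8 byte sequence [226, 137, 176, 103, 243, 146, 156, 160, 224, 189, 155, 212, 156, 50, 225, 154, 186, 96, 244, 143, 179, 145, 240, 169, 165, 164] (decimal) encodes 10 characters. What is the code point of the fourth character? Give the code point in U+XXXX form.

Offset 0: leading byte 0xE2 = 11100010 → 3-byte char #1 = E2 89 B0.
Offset 3: leading byte 0x67 = 01100111 → 1-byte char #2 = 67.
Offset 4: leading byte 0xF3 = 11110011 → 4-byte char #3 = F3 92 9C A0.
Offset 8: leading byte 0xE0 = 11100000 → 3-byte char #4 = E0 BD 9B.
Leading byte 0xE0 = 11100000 matches 1110xxxx → 3-byte sequence.
Byte 1: 0xE0 = 11100000, payload 0000 (4 bits).
Byte 2: 0xBD = 10111101 (10xxxxxx ✓), payload 111101.
Byte 3: 0x9B = 10011011 (10xxxxxx ✓), payload 011011.
Concatenate: 0000111101011011 = 0xF5B (16 bits → U+0F5B).

U+0F5B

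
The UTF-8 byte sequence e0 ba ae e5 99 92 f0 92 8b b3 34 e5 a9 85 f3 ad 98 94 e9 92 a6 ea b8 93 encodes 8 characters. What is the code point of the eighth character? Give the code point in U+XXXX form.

Offset 0: leading byte 0xE0 = 11100000 → 3-byte char #1 = E0 BA AE.
Offset 3: leading byte 0xE5 = 11100101 → 3-byte char #2 = E5 99 92.
Offset 6: leading byte 0xF0 = 11110000 → 4-byte char #3 = F0 92 8B B3.
Offset 10: leading byte 0x34 = 00110100 → 1-byte char #4 = 34.
Offset 11: leading byte 0xE5 = 11100101 → 3-byte char #5 = E5 A9 85.
Offset 14: leading byte 0xF3 = 11110011 → 4-byte char #6 = F3 AD 98 94.
Offset 18: leading byte 0xE9 = 11101001 → 3-byte char #7 = E9 92 A6.
Offset 21: leading byte 0xEA = 11101010 → 3-byte char #8 = EA B8 93.
Leading byte 0xEA = 11101010 matches 1110xxxx → 3-byte sequence.
Byte 1: 0xEA = 11101010, payload 1010 (4 bits).
Byte 2: 0xB8 = 10111000 (10xxxxxx ✓), payload 111000.
Byte 3: 0x93 = 10010011 (10xxxxxx ✓), payload 010011.
Concatenate: 1010111000010011 = 0xAE13 (16 bits → U+AE13).

U+AE13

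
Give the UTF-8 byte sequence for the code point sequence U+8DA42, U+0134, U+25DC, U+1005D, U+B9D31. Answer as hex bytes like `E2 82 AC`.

F2 8D A9 82 C4 B4 E2 97 9C F0 90 81 9D F2 B9 B4 B1

U+8DA42: 4-byte form → F2 8D A9 82.
U+0134: 2-byte form → C4 B4.
U+25DC: 3-byte form → E2 97 9C.
U+1005D: 4-byte form → F0 90 81 9D.
U+B9D31: 4-byte form → F2 B9 B4 B1.
Concatenated (17 bytes): F2 8D A9 82 C4 B4 E2 97 9C F0 90 81 9D F2 B9 B4 B1.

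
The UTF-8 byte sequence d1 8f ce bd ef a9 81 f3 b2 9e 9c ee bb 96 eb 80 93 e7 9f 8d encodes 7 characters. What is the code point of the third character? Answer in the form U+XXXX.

U+FA41

Offset 0: leading byte 0xD1 = 11010001 → 2-byte char #1 = D1 8F.
Offset 2: leading byte 0xCE = 11001110 → 2-byte char #2 = CE BD.
Offset 4: leading byte 0xEF = 11101111 → 3-byte char #3 = EF A9 81.
Leading byte 0xEF = 11101111 matches 1110xxxx → 3-byte sequence.
Byte 1: 0xEF = 11101111, payload 1111 (4 bits).
Byte 2: 0xA9 = 10101001 (10xxxxxx ✓), payload 101001.
Byte 3: 0x81 = 10000001 (10xxxxxx ✓), payload 000001.
Concatenate: 1111101001000001 = 0xFA41 (16 bits → U+FA41).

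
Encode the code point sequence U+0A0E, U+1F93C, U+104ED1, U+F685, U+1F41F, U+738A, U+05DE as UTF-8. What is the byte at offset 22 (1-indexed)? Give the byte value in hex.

0xD7

1-indexed offset 22 is 0-indexed offset 21.
U+0A0E → 3-byte form E0 A8 8E at offsets 0–2.
U+1F93C → 4-byte form F0 9F A4 BC at offsets 3–6.
U+104ED1 → 4-byte form F4 84 BB 91 at offsets 7–10.
U+F685 → 3-byte form EF 9A 85 at offsets 11–13.
U+1F41F → 4-byte form F0 9F 90 9F at offsets 14–17.
U+738A → 3-byte form E7 8E 8A at offsets 18–20.
U+05DE → 2-byte form D7 9E at offsets 21–22.
Offset 21 falls in char 7's range; it's byte 1 of D7 9E = 0xD7.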